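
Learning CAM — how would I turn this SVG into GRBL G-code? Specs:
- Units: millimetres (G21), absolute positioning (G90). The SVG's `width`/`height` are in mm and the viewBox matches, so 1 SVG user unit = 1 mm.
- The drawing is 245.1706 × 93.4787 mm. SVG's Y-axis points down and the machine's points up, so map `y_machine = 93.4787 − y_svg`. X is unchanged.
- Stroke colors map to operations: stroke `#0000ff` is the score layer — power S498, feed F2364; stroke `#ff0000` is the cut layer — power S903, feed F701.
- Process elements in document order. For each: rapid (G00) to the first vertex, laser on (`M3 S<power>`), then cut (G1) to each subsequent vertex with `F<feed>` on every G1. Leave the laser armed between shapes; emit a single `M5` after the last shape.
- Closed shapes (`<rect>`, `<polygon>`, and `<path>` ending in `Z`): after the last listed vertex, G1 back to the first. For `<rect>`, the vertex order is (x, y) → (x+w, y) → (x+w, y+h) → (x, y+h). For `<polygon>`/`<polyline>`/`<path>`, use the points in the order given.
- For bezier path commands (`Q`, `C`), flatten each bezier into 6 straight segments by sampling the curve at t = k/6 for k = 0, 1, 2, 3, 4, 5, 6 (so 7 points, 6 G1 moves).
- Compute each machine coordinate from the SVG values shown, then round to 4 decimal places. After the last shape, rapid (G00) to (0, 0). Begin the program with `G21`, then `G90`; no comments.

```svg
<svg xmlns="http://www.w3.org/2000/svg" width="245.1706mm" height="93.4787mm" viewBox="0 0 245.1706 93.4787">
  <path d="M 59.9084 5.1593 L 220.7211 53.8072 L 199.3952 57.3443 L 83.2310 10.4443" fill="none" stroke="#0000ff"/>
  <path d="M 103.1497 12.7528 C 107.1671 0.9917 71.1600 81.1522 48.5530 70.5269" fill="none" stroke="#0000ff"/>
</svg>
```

Since the viewBox matches the mm dimensions, user units are millimetres directly. The only transform is the Y-flip y_m = 93.4787 − y_svg.

Shape 1 is a open polyline drawn with `<path>`. Its stroke #0000ff means score at S498, F2364. After flipping Y the toolpath is (59.9084,88.3194) → (220.7211,39.6715) → (199.3952,36.1344) → (83.2310,83.0344).

Shape 2 is a cubic bezier drawn with `<path>`. Its stroke #0000ff means score at S498, F2364. After flipping Y the toolpath is (103.1497,80.7259) → (102.0704,79.7922) → (95.8043,68.6134) → (85.8355,52.2648) → (73.6480,35.8215) → (60.7258,24.3588) → (48.5530,22.9518).

G21
G90
G00 X59.9084 Y88.3194
M3 S498
G1 X220.7211 Y39.6715 F2364
G1 X199.3952 Y36.1344 F2364
G1 X83.2310 Y83.0344 F2364
G00 X103.1497 Y80.7259
M3 S498
G1 X102.0704 Y79.7922 F2364
G1 X95.8043 Y68.6134 F2364
G1 X85.8355 Y52.2648 F2364
G1 X73.6480 Y35.8215 F2364
G1 X60.7258 Y24.3588 F2364
G1 X48.5530 Y22.9518 F2364
M5
G00 X0.0000 Y0.0000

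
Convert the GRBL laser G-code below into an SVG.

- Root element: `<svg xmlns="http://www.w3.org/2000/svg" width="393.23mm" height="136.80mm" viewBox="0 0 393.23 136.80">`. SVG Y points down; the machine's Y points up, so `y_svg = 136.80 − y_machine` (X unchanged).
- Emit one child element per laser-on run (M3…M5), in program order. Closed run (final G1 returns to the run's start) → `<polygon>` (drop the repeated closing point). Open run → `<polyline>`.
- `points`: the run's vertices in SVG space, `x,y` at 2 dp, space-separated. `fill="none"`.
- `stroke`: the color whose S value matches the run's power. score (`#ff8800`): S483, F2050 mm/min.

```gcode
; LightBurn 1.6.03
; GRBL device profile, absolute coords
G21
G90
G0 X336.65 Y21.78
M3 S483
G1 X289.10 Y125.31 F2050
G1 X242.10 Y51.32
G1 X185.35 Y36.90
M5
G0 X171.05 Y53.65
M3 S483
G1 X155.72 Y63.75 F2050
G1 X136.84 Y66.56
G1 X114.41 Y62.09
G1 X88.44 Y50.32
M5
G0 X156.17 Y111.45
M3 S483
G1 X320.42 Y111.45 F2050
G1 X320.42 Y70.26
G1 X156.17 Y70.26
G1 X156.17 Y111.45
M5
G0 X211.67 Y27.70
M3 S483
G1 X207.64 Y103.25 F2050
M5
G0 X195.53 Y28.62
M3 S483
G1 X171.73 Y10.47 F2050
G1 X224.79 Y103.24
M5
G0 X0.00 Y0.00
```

Machine Y-up, SVG Y-down with viewBox height 136.80, so y_svg = 136.80 − y_machine; X carries over. Every run uses S483, so all elements get stroke `#ff8800` (score).

Run 1: The run is open, so emit a `<polyline>` with points (Y-flipped): 336.65,115.02 289.10,11.49 242.10,85.48 185.35,99.90.

Run 2: The run is open, so emit a `<polyline>` with points (Y-flipped): 171.05,83.15 155.72,73.05 136.84,70.24 114.41,74.71 88.44,86.48.

Run 3: The run returns to its start, so emit a `<polygon>` with points (Y-flipped): 156.17,25.35 320.42,25.35 320.42,66.54 156.17,66.54.

Run 4: The run is open, so emit a `<polyline>` with points (Y-flipped): 211.67,109.10 207.64,33.55.

Run 5: The run is open, so emit a `<polyline>` with points (Y-flipped): 195.53,108.18 171.73,126.33 224.79,33.56.

<svg xmlns="http://www.w3.org/2000/svg" width="393.23mm" height="136.80mm" viewBox="0 0 393.23 136.80">
  <polyline points="336.65,115.02 289.10,11.49 242.10,85.48 185.35,99.90" fill="none" stroke="#ff8800"/>
  <polyline points="171.05,83.15 155.72,73.05 136.84,70.24 114.41,74.71 88.44,86.48" fill="none" stroke="#ff8800"/>
  <polygon points="156.17,25.35 320.42,25.35 320.42,66.54 156.17,66.54" fill="none" stroke="#ff8800"/>
  <polyline points="211.67,109.10 207.64,33.55" fill="none" stroke="#ff8800"/>
  <polyline points="195.53,108.18 171.73,126.33 224.79,33.56" fill="none" stroke="#ff8800"/>
</svg>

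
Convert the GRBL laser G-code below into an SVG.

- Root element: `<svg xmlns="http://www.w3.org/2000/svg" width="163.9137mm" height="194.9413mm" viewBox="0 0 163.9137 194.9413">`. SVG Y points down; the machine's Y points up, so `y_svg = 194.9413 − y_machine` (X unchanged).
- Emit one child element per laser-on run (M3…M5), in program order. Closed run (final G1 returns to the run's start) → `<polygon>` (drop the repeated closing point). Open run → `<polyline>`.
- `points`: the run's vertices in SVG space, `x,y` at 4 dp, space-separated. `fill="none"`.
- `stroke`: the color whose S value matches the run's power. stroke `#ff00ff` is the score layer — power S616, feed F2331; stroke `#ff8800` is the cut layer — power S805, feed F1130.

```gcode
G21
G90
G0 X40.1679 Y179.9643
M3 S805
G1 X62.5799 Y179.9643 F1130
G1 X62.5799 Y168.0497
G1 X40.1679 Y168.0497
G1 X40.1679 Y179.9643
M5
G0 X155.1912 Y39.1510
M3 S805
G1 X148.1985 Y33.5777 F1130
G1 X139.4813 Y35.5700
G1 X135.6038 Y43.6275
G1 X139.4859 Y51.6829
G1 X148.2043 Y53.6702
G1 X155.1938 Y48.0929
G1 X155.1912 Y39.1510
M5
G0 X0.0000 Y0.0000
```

y_svg = 194.9413 − y_m. Every run uses S805, so all elements get stroke `#ff8800` (cut).

[1] closed run; points: 40.1679,14.9770 62.5799,14.9770 62.5799,26.8916 40.1679,26.8916

[2] closed run; points: 155.1912,155.7903 148.1985,161.3636 139.4813,159.3713 135.6038,151.3138 139.4859,143.2584 148.2043,141.2711 155.1938,146.8484

<svg xmlns="http://www.w3.org/2000/svg" width="163.9137mm" height="194.9413mm" viewBox="0 0 163.9137 194.9413">
  <polygon points="40.1679,14.9770 62.5799,14.9770 62.5799,26.8916 40.1679,26.8916" fill="none" stroke="#ff8800"/>
  <polygon points="155.1912,155.7903 148.1985,161.3636 139.4813,159.3713 135.6038,151.3138 139.4859,143.2584 148.2043,141.2711 155.1938,146.8484" fill="none" stroke="#ff8800"/>
</svg>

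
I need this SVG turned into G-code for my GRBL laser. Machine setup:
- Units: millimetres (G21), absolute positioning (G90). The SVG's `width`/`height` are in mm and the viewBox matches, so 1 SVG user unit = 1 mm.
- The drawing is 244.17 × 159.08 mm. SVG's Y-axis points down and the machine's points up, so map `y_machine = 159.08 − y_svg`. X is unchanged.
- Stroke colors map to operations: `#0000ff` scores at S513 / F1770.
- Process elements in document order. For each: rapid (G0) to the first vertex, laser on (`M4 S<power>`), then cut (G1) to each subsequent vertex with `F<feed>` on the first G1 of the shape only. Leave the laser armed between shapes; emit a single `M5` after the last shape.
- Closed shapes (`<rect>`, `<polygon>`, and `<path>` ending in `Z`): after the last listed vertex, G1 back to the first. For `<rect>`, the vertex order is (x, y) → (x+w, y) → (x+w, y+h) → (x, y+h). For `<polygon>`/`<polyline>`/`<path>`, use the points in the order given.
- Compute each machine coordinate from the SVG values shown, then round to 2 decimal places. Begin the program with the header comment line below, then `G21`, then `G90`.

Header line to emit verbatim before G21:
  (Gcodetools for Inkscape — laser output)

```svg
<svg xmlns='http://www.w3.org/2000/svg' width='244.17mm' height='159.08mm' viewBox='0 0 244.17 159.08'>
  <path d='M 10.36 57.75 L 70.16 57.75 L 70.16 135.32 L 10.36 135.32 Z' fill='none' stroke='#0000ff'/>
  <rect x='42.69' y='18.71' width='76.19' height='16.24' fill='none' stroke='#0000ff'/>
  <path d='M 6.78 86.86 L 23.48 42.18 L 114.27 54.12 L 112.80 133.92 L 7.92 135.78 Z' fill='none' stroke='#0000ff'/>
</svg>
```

viewBox `0 0 244.17 159.08` with mm width/height → 1 unit = 1 mm. Flip: y_m = 159.08 − y_svg.

**Shape 1** — `<path>` rectangle, stroke `#0000ff` → score (S513, F1770). Machine vertices: (10.36,101.33) → (70.16,101.33) → (70.16,23.76) → (10.36,23.76) → (10.36,101.33). Closed: final G1 returns to the first vertex.

**Shape 2** — `<rect>` rectangle, stroke `#0000ff` → score (S513, F1770). Machine vertices: (42.69,140.37) → (118.88,140.37) → (118.88,124.13) → (42.69,124.13) → (42.69,140.37). Closed: final G1 returns to the first vertex.

**Shape 3** — `<path>` closed polygon, stroke `#0000ff` → score (S513, F1770). Machine vertices: (6.78,72.22) → (23.48,116.90) → (114.27,104.96) → (112.80,25.16) → (7.92,23.30) → (6.78,72.22). Closed: final G1 returns to the first vertex.

(Gcodetools for Inkscape — laser output)
G21
G90
G0 X10.36 Y101.33
M4 S513
G1 X70.16 Y101.33 F1770
G1 X70.16 Y23.76
G1 X10.36 Y23.76
G1 X10.36 Y101.33
G0 X42.69 Y140.37
M4 S513
G1 X118.88 Y140.37 F1770
G1 X118.88 Y124.13
G1 X42.69 Y124.13
G1 X42.69 Y140.37
G0 X6.78 Y72.22
M4 S513
G1 X23.48 Y116.90 F1770
G1 X114.27 Y104.96
G1 X112.80 Y25.16
G1 X7.92 Y23.30
G1 X6.78 Y72.22
M5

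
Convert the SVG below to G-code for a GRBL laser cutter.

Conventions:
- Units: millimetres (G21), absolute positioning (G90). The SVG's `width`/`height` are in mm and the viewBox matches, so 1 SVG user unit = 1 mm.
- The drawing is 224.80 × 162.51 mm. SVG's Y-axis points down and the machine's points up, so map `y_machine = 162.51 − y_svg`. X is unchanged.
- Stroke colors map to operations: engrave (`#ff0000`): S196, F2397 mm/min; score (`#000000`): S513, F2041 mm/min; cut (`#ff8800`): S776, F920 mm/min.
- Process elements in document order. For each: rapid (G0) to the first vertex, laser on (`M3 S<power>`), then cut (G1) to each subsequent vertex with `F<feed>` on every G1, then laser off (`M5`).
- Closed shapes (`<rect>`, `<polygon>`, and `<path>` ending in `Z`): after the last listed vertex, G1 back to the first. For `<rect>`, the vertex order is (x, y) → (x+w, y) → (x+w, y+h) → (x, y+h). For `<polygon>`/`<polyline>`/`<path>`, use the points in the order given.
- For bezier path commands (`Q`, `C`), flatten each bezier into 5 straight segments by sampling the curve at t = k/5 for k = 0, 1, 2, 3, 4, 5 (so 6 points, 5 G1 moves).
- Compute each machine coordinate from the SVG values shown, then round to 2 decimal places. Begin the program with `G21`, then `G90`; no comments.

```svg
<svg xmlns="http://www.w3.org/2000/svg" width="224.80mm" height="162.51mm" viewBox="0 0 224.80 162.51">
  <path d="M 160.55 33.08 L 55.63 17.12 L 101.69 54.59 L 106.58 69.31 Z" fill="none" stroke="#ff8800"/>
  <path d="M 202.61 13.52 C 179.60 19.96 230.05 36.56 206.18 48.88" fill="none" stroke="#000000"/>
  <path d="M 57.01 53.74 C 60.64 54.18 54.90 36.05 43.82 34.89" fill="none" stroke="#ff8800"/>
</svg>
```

viewBox `0 0 224.80 162.51` with mm width/height → 1 unit = 1 mm. Flip: y_m = 162.51 − y_svg.

**Shape 1** — `<path>` closed polygon, stroke `#ff8800` → cut (S776, F920). Machine vertices: (160.55,129.43) → (55.63,145.39) → (101.69,107.92) → (106.58,93.20) → (160.55,129.43). Closed: final G1 returns to the first vertex.

**Shape 2** — `<path>` cubic bezier, stroke `#000000` → score (S513, F2041). Control points (SVG): P0=(202.61,13.52), P1=(179.60,19.96), P2=(230.05,36.56), P3=(206.18,48.88); sampled at t=k/5. Machine vertices: (202.61,148.99) → (196.44,144.02) → (200.80,137.31) → (208.61,129.54) → (212.77,121.42) → (206.18,113.63). Open path.

**Shape 3** — `<path>` cubic bezier, stroke `#ff8800` → cut (S776, F920). Control points (SVG): P0=(57.01,53.74), P1=(60.64,54.18), P2=(54.90,36.05), P3=(43.82,34.89); sampled at t=k/5. Machine vertices: (57.01,108.77) → (58.10,110.45) → (57.13,114.88) → (54.29,120.36) → (49.79,125.17) → (43.82,127.62). Open path.

G21
G90
G0 X160.55 Y129.43
M3 S776
G1 X55.63 Y145.39 F920
G1 X101.69 Y107.92 F920
G1 X106.58 Y93.20 F920
G1 X160.55 Y129.43 F920
M5
G0 X202.61 Y148.99
M3 S513
G1 X196.44 Y144.02 F2041
G1 X200.80 Y137.31 F2041
G1 X208.61 Y129.54 F2041
G1 X212.77 Y121.42 F2041
G1 X206.18 Y113.63 F2041
M5
G0 X57.01 Y108.77
M3 S776
G1 X58.10 Y110.45 F920
G1 X57.13 Y114.88 F920
G1 X54.29 Y120.36 F920
G1 X49.79 Y125.17 F920
G1 X43.82 Y127.62 F920
M5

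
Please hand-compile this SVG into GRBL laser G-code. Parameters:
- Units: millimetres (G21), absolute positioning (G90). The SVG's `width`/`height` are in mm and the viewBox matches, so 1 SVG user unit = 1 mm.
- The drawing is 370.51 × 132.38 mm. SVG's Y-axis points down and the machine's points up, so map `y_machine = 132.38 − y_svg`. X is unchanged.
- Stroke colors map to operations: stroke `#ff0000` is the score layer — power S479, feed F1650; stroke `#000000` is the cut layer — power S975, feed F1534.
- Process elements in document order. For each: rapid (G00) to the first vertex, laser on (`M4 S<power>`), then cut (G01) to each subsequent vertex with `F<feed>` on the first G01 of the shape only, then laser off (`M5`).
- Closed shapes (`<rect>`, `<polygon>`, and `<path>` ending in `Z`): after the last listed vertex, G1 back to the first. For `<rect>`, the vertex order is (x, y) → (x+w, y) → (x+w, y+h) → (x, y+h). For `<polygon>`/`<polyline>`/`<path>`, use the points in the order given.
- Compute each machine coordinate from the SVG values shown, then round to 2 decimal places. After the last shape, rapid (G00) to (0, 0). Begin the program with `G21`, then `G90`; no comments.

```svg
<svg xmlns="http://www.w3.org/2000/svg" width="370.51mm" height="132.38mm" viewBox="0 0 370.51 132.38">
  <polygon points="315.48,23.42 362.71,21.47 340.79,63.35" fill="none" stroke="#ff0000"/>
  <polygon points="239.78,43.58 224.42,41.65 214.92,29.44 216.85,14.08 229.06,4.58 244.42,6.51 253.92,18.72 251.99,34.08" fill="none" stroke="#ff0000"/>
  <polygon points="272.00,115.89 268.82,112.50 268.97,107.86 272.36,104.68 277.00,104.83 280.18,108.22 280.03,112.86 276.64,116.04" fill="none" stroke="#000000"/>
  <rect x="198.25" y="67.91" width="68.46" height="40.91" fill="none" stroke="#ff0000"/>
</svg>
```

G21
G90
G00 X315.48 Y108.96
M4 S479
G01 X362.71 Y110.91 F1650
G01 X340.79 Y69.03
G01 X315.48 Y108.96
M5
G00 X239.78 Y88.80
M4 S479
G01 X224.42 Y90.73 F1650
G01 X214.92 Y102.94
G01 X216.85 Y118.30
G01 X229.06 Y127.80
G01 X244.42 Y125.87
G01 X253.92 Y113.66
G01 X251.99 Y98.30
G01 X239.78 Y88.80
M5
G00 X272.00 Y16.49
M4 S975
G01 X268.82 Y19.88 F1534
G01 X268.97 Y24.52
G01 X272.36 Y27.70
G01 X277.00 Y27.55
G01 X280.18 Y24.16
G01 X280.03 Y19.52
G01 X276.64 Y16.34
G01 X272.00 Y16.49
M5
G00 X198.25 Y64.47
M4 S479
G01 X266.71 Y64.47 F1650
G01 X266.71 Y23.56
G01 X198.25 Y23.56
G01 X198.25 Y64.47
M5
G00 X0.00 Y0.00

Since the viewBox matches the mm dimensions, user units are millimetres directly. The only transform is the Y-flip y_m = 132.38 − y_svg.

Shape 1 is a regular polygon drawn with `<polygon>`. Its stroke #ff0000 means score at S479, F1650. After flipping Y the toolpath is (315.48,108.96) → (362.71,110.91) → (340.79,69.03) → (315.48,108.96), returning to the start.

Shape 2 is a regular polygon drawn with `<polygon>`. Its stroke #ff0000 means score at S479, F1650. After flipping Y the toolpath is (239.78,88.80) → (224.42,90.73) → (214.92,102.94) → (216.85,118.30) → (229.06,127.80) → (244.42,125.87) → (253.92,113.66) → (251.99,98.30) → (239.78,88.80), returning to the start.

Shape 3 is a regular polygon drawn with `<polygon>`. Its stroke #000000 means cut at S975, F1534. After flipping Y the toolpath is (272.00,16.49) → (268.82,19.88) → (268.97,24.52) → (272.36,27.70) → (277.00,27.55) → (280.18,24.16) → (280.03,19.52) → (276.64,16.34) → (272.00,16.49), returning to the start.

Shape 4 is a rectangle drawn with `<rect>`. Its stroke #ff0000 means score at S479, F1650. After flipping Y the toolpath is (198.25,64.47) → (266.71,64.47) → (266.71,23.56) → (198.25,23.56) → (198.25,64.47), returning to the start.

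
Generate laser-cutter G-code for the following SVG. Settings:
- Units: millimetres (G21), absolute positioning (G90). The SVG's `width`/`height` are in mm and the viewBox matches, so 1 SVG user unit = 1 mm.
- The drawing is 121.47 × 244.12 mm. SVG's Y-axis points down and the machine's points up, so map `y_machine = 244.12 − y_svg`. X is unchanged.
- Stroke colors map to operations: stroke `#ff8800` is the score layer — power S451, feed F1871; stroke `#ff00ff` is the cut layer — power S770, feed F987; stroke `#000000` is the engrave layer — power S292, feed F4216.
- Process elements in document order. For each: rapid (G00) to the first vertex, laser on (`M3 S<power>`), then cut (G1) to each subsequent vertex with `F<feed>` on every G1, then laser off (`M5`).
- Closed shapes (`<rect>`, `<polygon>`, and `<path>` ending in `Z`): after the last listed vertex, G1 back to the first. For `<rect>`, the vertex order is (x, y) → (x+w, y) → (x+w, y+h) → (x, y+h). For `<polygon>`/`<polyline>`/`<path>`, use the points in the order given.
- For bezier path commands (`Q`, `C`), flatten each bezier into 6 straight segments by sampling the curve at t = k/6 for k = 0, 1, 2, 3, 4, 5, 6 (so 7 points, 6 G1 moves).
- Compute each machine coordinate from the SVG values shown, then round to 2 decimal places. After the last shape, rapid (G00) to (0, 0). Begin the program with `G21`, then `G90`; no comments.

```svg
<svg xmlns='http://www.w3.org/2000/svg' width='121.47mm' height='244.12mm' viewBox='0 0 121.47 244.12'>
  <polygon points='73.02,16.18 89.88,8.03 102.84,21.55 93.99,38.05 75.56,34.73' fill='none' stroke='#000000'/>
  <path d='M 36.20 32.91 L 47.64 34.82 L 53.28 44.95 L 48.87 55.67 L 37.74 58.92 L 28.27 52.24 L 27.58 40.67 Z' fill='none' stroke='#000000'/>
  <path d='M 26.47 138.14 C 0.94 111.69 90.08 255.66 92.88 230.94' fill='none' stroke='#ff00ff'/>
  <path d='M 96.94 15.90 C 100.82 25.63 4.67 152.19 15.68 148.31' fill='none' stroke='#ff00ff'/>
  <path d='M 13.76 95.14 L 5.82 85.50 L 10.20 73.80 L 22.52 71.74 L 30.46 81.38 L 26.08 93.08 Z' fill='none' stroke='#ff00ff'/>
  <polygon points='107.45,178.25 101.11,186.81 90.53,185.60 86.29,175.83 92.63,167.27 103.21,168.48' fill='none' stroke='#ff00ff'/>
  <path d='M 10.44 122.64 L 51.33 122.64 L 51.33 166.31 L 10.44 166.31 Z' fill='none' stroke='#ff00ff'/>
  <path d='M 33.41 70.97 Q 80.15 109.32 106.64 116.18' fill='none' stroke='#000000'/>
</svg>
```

Since the viewBox matches the mm dimensions, user units are millimetres directly. The only transform is the Y-flip y_m = 244.12 − y_svg.

Shape 1 is a regular polygon drawn with `<polygon>`. Its stroke #000000 means engrave at S292, F4216. After flipping Y the toolpath is (73.02,227.94) → (89.88,236.09) → (102.84,222.57) → (93.99,206.07) → (75.56,209.39) → (73.02,227.94), returning to the start.

Shape 2 is a regular polygon drawn with `<path>`. Its stroke #000000 means engrave at S292, F4216. After flipping Y the toolpath is (36.20,211.21) → (47.64,209.30) → (53.28,199.17) → (48.87,188.45) → (37.74,185.20) → (28.27,191.88) → (27.58,203.45) → (36.20,211.21), returning to the start.

Shape 3 is a cubic bezier drawn with `<path>`. Its stroke #ff00ff means cut at S770, F987. After flipping Y the toolpath is (26.47,105.98) → (22.33,106.57) → (31.72,88.18) → (49.05,60.23) → (68.74,32.13) → (85.22,13.31) → (92.88,13.18).

Shape 4 is a cubic bezier drawn with `<path>`. Its stroke #ff00ff means cut at S770, F987. After flipping Y the toolpath is (96.94,228.22) → (91.50,214.76) → (75.15,188.70) → (53.64,156.91) → (32.72,126.25) → (18.15,103.60) → (15.68,95.81).

Shape 5 is a regular polygon drawn with `<path>`. Its stroke #ff00ff means cut at S770, F987. After flipping Y the toolpath is (13.76,148.98) → (5.82,158.62) → (10.20,170.32) → (22.52,172.38) → (30.46,162.74) → (26.08,151.04) → (13.76,148.98), returning to the start.

Shape 6 is a regular polygon drawn with `<polygon>`. Its stroke #ff00ff means cut at S770, F987. After flipping Y the toolpath is (107.45,65.87) → (101.11,57.31) → (90.53,58.52) → (86.29,68.29) → (92.63,76.85) → (103.21,75.64) → (107.45,65.87), returning to the start.

Shape 7 is a rectangle drawn with `<path>`. Its stroke #ff00ff means cut at S770, F987. After flipping Y the toolpath is (10.44,121.48) → (51.33,121.48) → (51.33,77.81) → (10.44,77.81) → (10.44,121.48), returning to the start.

Shape 8 is a quadratic bezier drawn with `<path>`. Its stroke #000000 means engrave at S292, F4216. After flipping Y the toolpath is (33.41,173.15) → (48.43,161.24) → (62.32,151.08) → (75.09,142.67) → (86.73,136.01) → (97.25,131.10) → (106.64,127.94).

G21
G90
G00 X73.02 Y227.94
M3 S292
G1 X89.88 Y236.09 F4216
G1 X102.84 Y222.57 F4216
G1 X93.99 Y206.07 F4216
G1 X75.56 Y209.39 F4216
G1 X73.02 Y227.94 F4216
M5
G00 X36.20 Y211.21
M3 S292
G1 X47.64 Y209.30 F4216
G1 X53.28 Y199.17 F4216
G1 X48.87 Y188.45 F4216
G1 X37.74 Y185.20 F4216
G1 X28.27 Y191.88 F4216
G1 X27.58 Y203.45 F4216
G1 X36.20 Y211.21 F4216
M5
G00 X26.47 Y105.98
M3 S770
G1 X22.33 Y106.57 F987
G1 X31.72 Y88.18 F987
G1 X49.05 Y60.23 F987
G1 X68.74 Y32.13 F987
G1 X85.22 Y13.31 F987
G1 X92.88 Y13.18 F987
M5
G00 X96.94 Y228.22
M3 S770
G1 X91.50 Y214.76 F987
G1 X75.15 Y188.70 F987
G1 X53.64 Y156.91 F987
G1 X32.72 Y126.25 F987
G1 X18.15 Y103.60 F987
G1 X15.68 Y95.81 F987
M5
G00 X13.76 Y148.98
M3 S770
G1 X5.82 Y158.62 F987
G1 X10.20 Y170.32 F987
G1 X22.52 Y172.38 F987
G1 X30.46 Y162.74 F987
G1 X26.08 Y151.04 F987
G1 X13.76 Y148.98 F987
M5
G00 X107.45 Y65.87
M3 S770
G1 X101.11 Y57.31 F987
G1 X90.53 Y58.52 F987
G1 X86.29 Y68.29 F987
G1 X92.63 Y76.85 F987
G1 X103.21 Y75.64 F987
G1 X107.45 Y65.87 F987
M5
G00 X10.44 Y121.48
M3 S770
G1 X51.33 Y121.48 F987
G1 X51.33 Y77.81 F987
G1 X10.44 Y77.81 F987
G1 X10.44 Y121.48 F987
M5
G00 X33.41 Y173.15
M3 S292
G1 X48.43 Y161.24 F4216
G1 X62.32 Y151.08 F4216
G1 X75.09 Y142.67 F4216
G1 X86.73 Y136.01 F4216
G1 X97.25 Y131.10 F4216
G1 X106.64 Y127.94 F4216
M5
G00 X0.00 Y0.00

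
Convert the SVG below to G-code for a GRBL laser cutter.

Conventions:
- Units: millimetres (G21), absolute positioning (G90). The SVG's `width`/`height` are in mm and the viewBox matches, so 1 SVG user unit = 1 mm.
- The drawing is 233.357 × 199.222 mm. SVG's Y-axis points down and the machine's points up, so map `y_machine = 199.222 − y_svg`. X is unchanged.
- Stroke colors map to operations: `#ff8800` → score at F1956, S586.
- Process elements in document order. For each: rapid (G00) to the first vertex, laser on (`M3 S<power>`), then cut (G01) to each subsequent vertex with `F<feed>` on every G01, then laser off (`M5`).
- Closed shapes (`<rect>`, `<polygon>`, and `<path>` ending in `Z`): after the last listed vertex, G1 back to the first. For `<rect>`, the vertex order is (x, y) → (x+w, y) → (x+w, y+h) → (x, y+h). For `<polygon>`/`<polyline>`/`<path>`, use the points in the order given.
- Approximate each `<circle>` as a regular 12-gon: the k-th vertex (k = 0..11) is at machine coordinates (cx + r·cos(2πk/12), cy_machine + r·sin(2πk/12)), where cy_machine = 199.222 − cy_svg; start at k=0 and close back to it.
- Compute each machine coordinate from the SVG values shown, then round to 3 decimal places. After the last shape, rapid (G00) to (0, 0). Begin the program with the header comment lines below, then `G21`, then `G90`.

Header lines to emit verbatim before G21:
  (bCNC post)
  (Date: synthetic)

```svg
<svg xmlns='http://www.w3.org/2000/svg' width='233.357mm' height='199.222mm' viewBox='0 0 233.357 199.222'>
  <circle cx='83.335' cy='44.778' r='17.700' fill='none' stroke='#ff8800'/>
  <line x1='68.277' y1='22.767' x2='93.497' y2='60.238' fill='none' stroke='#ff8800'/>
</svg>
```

(bCNC post)
(Date: synthetic)
G21
G90
G00 X101.035 Y154.444
M3 S586
G01 X98.664 Y163.294 F1956
G01 X92.185 Y169.773 F1956
G01 X83.335 Y172.144 F1956
G01 X74.485 Y169.773 F1956
G01 X68.006 Y163.294 F1956
G01 X65.635 Y154.444 F1956
G01 X68.006 Y145.594 F1956
G01 X74.485 Y139.115 F1956
G01 X83.335 Y136.744 F1956
G01 X92.185 Y139.115 F1956
G01 X98.664 Y145.594 F1956
G01 X101.035 Y154.444 F1956
M5
G00 X68.277 Y176.455
M3 S586
G01 X93.497 Y138.984 F1956
M5
G00 X0.000 Y0.000

viewBox `0 0 233.357 199.222` with mm width/height → 1 unit = 1 mm. Flip: y_m = 199.222 − y_svg.

**Shape 1** — `<circle>` circle, stroke `#ff8800` → score (S586, F1956). Machine vertices: (101.035,154.444) → (98.664,163.294) → (92.185,169.773) → (83.335,172.144) → (74.485,169.773) → (68.006,163.294) → (65.635,154.444) → (68.006,145.594) → (74.485,139.115) → (83.335,136.744) → (92.185,139.115) → (98.664,145.594) → (101.035,154.444). Closed: final G1 returns to the first vertex.

**Shape 2** — `<line>` line segment, stroke `#ff8800` → score (S586, F1956). Machine vertices: (68.277,176.455) → (93.497,138.984). Open path.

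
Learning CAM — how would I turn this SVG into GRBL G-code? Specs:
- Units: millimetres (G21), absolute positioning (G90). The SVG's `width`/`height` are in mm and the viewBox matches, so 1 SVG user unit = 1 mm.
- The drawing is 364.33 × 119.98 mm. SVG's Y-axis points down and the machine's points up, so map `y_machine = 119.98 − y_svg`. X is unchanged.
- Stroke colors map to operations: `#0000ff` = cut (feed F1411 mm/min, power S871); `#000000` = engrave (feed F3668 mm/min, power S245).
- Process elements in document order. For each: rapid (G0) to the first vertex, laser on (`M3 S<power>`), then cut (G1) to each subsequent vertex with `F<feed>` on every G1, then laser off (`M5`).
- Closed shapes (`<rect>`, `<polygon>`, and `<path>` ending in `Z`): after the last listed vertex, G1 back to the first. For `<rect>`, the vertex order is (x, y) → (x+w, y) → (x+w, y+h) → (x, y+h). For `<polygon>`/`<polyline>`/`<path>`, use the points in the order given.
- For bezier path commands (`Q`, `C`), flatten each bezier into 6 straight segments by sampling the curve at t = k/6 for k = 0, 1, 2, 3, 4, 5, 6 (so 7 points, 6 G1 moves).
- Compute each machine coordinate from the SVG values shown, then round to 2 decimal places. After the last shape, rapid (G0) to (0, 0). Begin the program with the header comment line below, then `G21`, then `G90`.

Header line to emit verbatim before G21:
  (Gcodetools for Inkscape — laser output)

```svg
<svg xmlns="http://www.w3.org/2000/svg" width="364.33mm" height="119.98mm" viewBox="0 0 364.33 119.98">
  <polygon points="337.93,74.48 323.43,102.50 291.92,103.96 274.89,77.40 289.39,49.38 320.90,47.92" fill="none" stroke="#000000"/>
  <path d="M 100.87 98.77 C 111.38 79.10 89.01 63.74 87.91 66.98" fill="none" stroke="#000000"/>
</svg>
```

(Gcodetools for Inkscape — laser output)
G21
G90
G0 X337.93 Y45.50
M3 S245
G1 X323.43 Y17.48 F3668
G1 X291.92 Y16.02 F3668
G1 X274.89 Y42.58 F3668
G1 X289.39 Y70.60 F3668
G1 X320.90 Y72.06 F3668
G1 X337.93 Y45.50 F3668
M5
G0 X100.87 Y21.21
M3 S245
G1 X103.64 Y30.62 F3668
G1 X102.43 Y38.91 F3668
G1 X98.74 Y45.70 F3668
G1 X94.09 Y50.57 F3668
G1 X89.98 Y53.14 F3668
G1 X87.91 Y53.00 F3668
M5
G0 X0.00 Y0.00

viewBox `0 0 364.33 119.98` with mm width/height → 1 unit = 1 mm. Flip: y_m = 119.98 − y_svg.

**Shape 1** — `<polygon>` regular polygon, stroke `#000000` → engrave (S245, F3668). Machine vertices: (337.93,45.50) → (323.43,17.48) → (291.92,16.02) → (274.89,42.58) → (289.39,70.60) → (320.90,72.06) → (337.93,45.50). Closed: final G1 returns to the first vertex.

**Shape 2** — `<path>` cubic bezier, stroke `#000000` → engrave (S245, F3668). Control points (SVG): P0=(100.87,98.77), P1=(111.38,79.10), P2=(89.01,63.74), P3=(87.91,66.98); sampled at t=k/6. Machine vertices: (100.87,21.21) → (103.64,30.62) → (102.43,38.91) → (98.74,45.70) → (94.09,50.57) → (89.98,53.14) → (87.91,53.00). Open path.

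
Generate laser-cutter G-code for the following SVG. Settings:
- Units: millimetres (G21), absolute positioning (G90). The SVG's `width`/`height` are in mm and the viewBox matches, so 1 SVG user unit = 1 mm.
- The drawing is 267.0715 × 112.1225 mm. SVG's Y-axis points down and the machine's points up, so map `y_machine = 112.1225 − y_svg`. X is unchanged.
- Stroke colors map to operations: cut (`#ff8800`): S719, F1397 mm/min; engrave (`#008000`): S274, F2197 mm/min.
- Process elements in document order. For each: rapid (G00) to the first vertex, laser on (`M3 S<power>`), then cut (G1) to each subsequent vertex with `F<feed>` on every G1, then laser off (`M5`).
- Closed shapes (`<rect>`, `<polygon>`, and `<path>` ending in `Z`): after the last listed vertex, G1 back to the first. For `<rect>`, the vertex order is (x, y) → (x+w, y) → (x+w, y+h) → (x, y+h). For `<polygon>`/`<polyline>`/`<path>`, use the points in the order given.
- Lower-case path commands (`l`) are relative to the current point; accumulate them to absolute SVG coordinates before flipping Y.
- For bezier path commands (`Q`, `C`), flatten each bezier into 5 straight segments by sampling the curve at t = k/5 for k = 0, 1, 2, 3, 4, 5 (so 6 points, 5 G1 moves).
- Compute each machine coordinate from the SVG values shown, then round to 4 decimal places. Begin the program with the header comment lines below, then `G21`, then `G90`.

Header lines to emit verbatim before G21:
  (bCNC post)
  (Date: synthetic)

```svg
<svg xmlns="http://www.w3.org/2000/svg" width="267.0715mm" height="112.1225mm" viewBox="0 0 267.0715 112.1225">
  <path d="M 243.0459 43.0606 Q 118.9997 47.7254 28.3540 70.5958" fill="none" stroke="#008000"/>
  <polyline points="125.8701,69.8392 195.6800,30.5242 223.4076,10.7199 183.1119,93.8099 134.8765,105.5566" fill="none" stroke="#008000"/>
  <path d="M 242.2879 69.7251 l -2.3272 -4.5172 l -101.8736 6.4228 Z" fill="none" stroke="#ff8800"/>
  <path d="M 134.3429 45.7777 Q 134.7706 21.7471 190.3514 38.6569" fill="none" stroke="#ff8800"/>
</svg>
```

Since the viewBox matches the mm dimensions, user units are millimetres directly. The only transform is the Y-flip y_m = 112.1225 − y_svg.

Shape 1 is a quadratic bezier drawn with `<path>`. Its stroke #008000 means engrave at S274, F2197. After flipping Y the toolpath is (243.0459,69.0619) → (194.7634,66.4678) → (149.1530,62.4172) → (106.2146,56.9101) → (65.9483,49.9466) → (28.3540,41.5267).

Shape 2 is a open polyline drawn with `<polyline>`. Its stroke #008000 means engrave at S274, F2197. After flipping Y the toolpath is (125.8701,42.2833) → (195.6800,81.5983) → (223.4076,101.4026) → (183.1119,18.3126) → (134.8765,6.5659).

Shape 3 is a closed polygon drawn with `<path>`. Its stroke #ff8800 means cut at S719, F1397. After flipping Y the toolpath is (242.2879,42.3974) → (239.9607,46.9146) → (138.0871,40.4918) → (242.2879,42.3974), returning to the start.

Shape 4 is a quadratic bezier drawn with `<path>`. Its stroke #ff8800 means cut at S719, F1397. After flipping Y the toolpath is (134.3429,66.3448) → (136.7201,74.3194) → (143.5096,79.0188) → (154.7113,80.4430) → (170.3252,78.5919) → (190.3514,73.4656).

(bCNC post)
(Date: synthetic)
G21
G90
G00 X243.0459 Y69.0619
M3 S274
G1 X194.7634 Y66.4678 F2197
G1 X149.1530 Y62.4172 F2197
G1 X106.2146 Y56.9101 F2197
G1 X65.9483 Y49.9466 F2197
G1 X28.3540 Y41.5267 F2197
M5
G00 X125.8701 Y42.2833
M3 S274
G1 X195.6800 Y81.5983 F2197
G1 X223.4076 Y101.4026 F2197
G1 X183.1119 Y18.3126 F2197
G1 X134.8765 Y6.5659 F2197
M5
G00 X242.2879 Y42.3974
M3 S719
G1 X239.9607 Y46.9146 F1397
G1 X138.0871 Y40.4918 F1397
G1 X242.2879 Y42.3974 F1397
M5
G00 X134.3429 Y66.3448
M3 S719
G1 X136.7201 Y74.3194 F1397
G1 X143.5096 Y79.0188 F1397
G1 X154.7113 Y80.4430 F1397
G1 X170.3252 Y78.5919 F1397
G1 X190.3514 Y73.4656 F1397
M5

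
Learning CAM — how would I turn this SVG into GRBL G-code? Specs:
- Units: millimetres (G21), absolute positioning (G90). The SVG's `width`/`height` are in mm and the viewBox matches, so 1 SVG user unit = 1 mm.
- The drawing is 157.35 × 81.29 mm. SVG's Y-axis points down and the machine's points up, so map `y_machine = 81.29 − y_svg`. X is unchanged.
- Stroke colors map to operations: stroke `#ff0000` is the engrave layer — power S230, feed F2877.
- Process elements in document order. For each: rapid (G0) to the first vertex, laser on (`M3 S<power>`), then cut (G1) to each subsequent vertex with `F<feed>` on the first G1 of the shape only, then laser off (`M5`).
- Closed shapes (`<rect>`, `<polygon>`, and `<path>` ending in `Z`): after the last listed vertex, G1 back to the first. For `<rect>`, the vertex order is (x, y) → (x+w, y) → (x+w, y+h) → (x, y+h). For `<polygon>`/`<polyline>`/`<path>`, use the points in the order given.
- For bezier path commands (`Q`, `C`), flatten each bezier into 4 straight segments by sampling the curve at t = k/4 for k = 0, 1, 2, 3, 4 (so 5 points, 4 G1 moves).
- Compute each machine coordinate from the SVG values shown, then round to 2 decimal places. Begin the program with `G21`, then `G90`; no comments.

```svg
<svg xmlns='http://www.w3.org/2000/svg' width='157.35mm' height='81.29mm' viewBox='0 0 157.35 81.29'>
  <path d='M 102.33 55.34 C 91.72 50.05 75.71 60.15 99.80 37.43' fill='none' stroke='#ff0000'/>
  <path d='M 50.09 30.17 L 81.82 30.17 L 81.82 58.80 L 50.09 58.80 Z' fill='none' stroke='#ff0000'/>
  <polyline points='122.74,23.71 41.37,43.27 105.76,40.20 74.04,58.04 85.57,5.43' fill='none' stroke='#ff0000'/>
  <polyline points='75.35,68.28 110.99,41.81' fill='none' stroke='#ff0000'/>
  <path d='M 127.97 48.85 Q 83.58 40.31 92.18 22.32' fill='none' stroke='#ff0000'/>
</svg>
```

G21
G90
G0 X102.33 Y25.95
M3 S230
G1 X94.07 Y27.79 F2877
G1 X88.05 Y28.37
G1 X88.54 Y32.22
G1 X99.80 Y43.86
M5
G0 X50.09 Y51.12
M3 S230
G1 X81.82 Y51.12 F2877
G1 X81.82 Y22.49
G1 X50.09 Y22.49
G1 X50.09 Y51.12
M5
G0 X122.74 Y57.58
M3 S230
G1 X41.37 Y38.02 F2877
G1 X105.76 Y41.09
G1 X74.04 Y23.25
G1 X85.57 Y75.86
M5
G0 X75.35 Y13.01
M3 S230
G1 X110.99 Y39.48 F2877
M5
G0 X127.97 Y32.44
M3 S230
G1 X109.09 Y37.30 F2877
G1 X96.83 Y43.34
G1 X91.19 Y50.57
G1 X92.18 Y58.97
M5

1 u = 1 mm; y_m = 81.29 − y.

[1] `<path>` cubic bezier, #ff0000→engrave S230 F2877: (102.33,25.95) → (94.07,27.79) → (88.05,28.37) → (88.54,32.22) → (99.80,43.86)

[2] `<path>` rectangle, #ff0000→engrave S230 F2877: (50.09,51.12) → (81.82,51.12) → (81.82,22.49) → (50.09,22.49) → (50.09,51.12) (closed)

[3] `<polyline>` open polyline, #ff0000→engrave S230 F2877: (122.74,57.58) → (41.37,38.02) → (105.76,41.09) → (74.04,23.25) → (85.57,75.86)

[4] `<polyline>` line segment, #ff0000→engrave S230 F2877: (75.35,13.01) → (110.99,39.48)

[5] `<path>` quadratic bezier, #ff0000→engrave S230 F2877: (127.97,32.44) → (109.09,37.30) → (96.83,43.34) → (91.19,50.57) → (92.18,58.97)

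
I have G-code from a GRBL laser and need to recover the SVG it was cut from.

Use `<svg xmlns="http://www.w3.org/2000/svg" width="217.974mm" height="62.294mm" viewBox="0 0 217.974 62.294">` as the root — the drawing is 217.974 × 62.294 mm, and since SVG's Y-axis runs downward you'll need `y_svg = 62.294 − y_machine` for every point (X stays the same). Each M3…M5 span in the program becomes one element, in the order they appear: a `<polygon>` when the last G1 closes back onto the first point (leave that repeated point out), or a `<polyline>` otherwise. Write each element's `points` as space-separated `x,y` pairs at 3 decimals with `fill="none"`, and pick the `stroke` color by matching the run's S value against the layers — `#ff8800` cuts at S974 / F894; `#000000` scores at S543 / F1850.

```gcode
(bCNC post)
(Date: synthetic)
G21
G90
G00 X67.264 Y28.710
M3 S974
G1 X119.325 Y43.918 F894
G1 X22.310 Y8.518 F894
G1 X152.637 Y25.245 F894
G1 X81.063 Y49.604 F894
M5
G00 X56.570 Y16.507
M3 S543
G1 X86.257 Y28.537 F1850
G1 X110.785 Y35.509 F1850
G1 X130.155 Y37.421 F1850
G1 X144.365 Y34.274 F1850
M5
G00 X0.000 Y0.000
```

<svg xmlns="http://www.w3.org/2000/svg" width="217.974mm" height="62.294mm" viewBox="0 0 217.974 62.294">
  <polyline points="67.264,33.584 119.325,18.376 22.310,53.776 152.637,37.049 81.063,12.690" fill="none" stroke="#ff8800"/>
  <polyline points="56.570,45.787 86.257,33.757 110.785,26.785 130.155,24.873 144.365,28.020" fill="none" stroke="#000000"/>
</svg>

Machine Y-up, SVG Y-down with viewBox height 62.294, so y_svg = 62.294 − y_machine; X carries over.

Run 1: S974 ⇒ cut layer `#ff8800`. The run is open, so emit a `<polyline>` with points (Y-flipped): 67.264,33.584 119.325,18.376 22.310,53.776 152.637,37.049 81.063,12.690.

Run 2: power S543 maps to stroke `#000000` (score). The run is open, so emit a `<polyline>` with points (Y-flipped): 56.570,45.787 86.257,33.757 110.785,26.785 130.155,24.873 144.365,28.020.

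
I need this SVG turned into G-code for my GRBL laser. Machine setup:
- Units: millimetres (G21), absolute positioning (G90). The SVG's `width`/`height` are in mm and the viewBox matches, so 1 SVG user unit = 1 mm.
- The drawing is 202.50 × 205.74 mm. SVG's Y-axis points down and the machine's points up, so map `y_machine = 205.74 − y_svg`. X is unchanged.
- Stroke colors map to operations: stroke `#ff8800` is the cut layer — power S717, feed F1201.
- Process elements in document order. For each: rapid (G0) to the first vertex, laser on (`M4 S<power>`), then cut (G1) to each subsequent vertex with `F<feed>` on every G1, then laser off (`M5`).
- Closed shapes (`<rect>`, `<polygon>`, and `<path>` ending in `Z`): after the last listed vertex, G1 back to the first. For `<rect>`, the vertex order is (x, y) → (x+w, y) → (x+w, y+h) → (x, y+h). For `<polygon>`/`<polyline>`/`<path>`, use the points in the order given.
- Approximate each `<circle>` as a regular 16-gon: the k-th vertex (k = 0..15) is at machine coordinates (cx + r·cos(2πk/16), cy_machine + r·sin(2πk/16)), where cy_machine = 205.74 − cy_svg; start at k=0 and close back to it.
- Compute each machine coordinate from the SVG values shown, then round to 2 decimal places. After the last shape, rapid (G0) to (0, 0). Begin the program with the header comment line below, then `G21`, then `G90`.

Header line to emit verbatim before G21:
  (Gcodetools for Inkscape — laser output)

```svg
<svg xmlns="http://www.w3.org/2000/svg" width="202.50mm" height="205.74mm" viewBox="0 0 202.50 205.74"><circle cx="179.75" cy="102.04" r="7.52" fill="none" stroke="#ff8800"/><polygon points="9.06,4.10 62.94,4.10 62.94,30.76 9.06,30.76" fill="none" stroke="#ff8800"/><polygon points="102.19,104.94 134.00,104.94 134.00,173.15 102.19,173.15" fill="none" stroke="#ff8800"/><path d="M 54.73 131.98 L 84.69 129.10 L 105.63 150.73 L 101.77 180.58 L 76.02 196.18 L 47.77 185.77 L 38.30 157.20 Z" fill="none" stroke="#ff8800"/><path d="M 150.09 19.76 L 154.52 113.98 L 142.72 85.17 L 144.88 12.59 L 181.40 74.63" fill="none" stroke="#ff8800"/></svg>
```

viewBox `0 0 202.50 205.74` with mm width/height → 1 unit = 1 mm. Flip: y_m = 205.74 − y_svg.

**Shape 1** — `<circle>` circle, stroke `#ff8800` → cut (S717, F1201). Machine vertices: (187.27,103.70) → (186.70,106.58) → (185.07,109.02) → (182.63,110.65) → (179.75,111.22) → (176.87,110.65) → (174.43,109.02) → (172.80,106.58) → (172.23,103.70) → (172.80,100.82) → (174.43,98.38) → (176.87,96.75) → (179.75,96.18) → (182.63,96.75) → (185.07,98.38) → (186.70,100.82) → (187.27,103.70). Closed: final G1 returns to the first vertex.

**Shape 2** — `<polygon>` rectangle, stroke `#ff8800` → cut (S717, F1201). Machine vertices: (9.06,201.64) → (62.94,201.64) → (62.94,174.98) → (9.06,174.98) → (9.06,201.64). Closed: final G1 returns to the first vertex.

**Shape 3** — `<polygon>` rectangle, stroke `#ff8800` → cut (S717, F1201). Machine vertices: (102.19,100.80) → (134.00,100.80) → (134.00,32.59) → (102.19,32.59) → (102.19,100.80). Closed: final G1 returns to the first vertex.

**Shape 4** — `<path>` regular polygon, stroke `#ff8800` → cut (S717, F1201). Machine vertices: (54.73,73.76) → (84.69,76.64) → (105.63,55.01) → (101.77,25.16) → (76.02,9.56) → (47.77,19.97) → (38.30,48.54) → (54.73,73.76). Closed: final G1 returns to the first vertex.

**Shape 5** — `<path>` open polyline, stroke `#ff8800` → cut (S717, F1201). Machine vertices: (150.09,185.98) → (154.52,91.76) → (142.72,120.57) → (144.88,193.15) → (181.40,131.11). Open path.

(Gcodetools for Inkscape — laser output)
G21
G90
G0 X187.27 Y103.70
M4 S717
G1 X186.70 Y106.58 F1201
G1 X185.07 Y109.02 F1201
G1 X182.63 Y110.65 F1201
G1 X179.75 Y111.22 F1201
G1 X176.87 Y110.65 F1201
G1 X174.43 Y109.02 F1201
G1 X172.80 Y106.58 F1201
G1 X172.23 Y103.70 F1201
G1 X172.80 Y100.82 F1201
G1 X174.43 Y98.38 F1201
G1 X176.87 Y96.75 F1201
G1 X179.75 Y96.18 F1201
G1 X182.63 Y96.75 F1201
G1 X185.07 Y98.38 F1201
G1 X186.70 Y100.82 F1201
G1 X187.27 Y103.70 F1201
M5
G0 X9.06 Y201.64
M4 S717
G1 X62.94 Y201.64 F1201
G1 X62.94 Y174.98 F1201
G1 X9.06 Y174.98 F1201
G1 X9.06 Y201.64 F1201
M5
G0 X102.19 Y100.80
M4 S717
G1 X134.00 Y100.80 F1201
G1 X134.00 Y32.59 F1201
G1 X102.19 Y32.59 F1201
G1 X102.19 Y100.80 F1201
M5
G0 X54.73 Y73.76
M4 S717
G1 X84.69 Y76.64 F1201
G1 X105.63 Y55.01 F1201
G1 X101.77 Y25.16 F1201
G1 X76.02 Y9.56 F1201
G1 X47.77 Y19.97 F1201
G1 X38.30 Y48.54 F1201
G1 X54.73 Y73.76 F1201
M5
G0 X150.09 Y185.98
M4 S717
G1 X154.52 Y91.76 F1201
G1 X142.72 Y120.57 F1201
G1 X144.88 Y193.15 F1201
G1 X181.40 Y131.11 F1201
M5
G0 X0.00 Y0.00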